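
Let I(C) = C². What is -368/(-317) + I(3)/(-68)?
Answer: 22171/21556 ≈ 1.0285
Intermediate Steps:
-368/(-317) + I(3)/(-68) = -368/(-317) + 3²/(-68) = -368*(-1/317) + 9*(-1/68) = 368/317 - 9/68 = 22171/21556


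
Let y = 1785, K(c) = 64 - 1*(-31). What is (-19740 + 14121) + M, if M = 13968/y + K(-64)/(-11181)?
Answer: -37329490994/6652695 ≈ -5611.2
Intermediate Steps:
K(c) = 95 (K(c) = 64 + 31 = 95)
M = 52002211/6652695 (M = 13968/1785 + 95/(-11181) = 13968*(1/1785) + 95*(-1/11181) = 4656/595 - 95/11181 = 52002211/6652695 ≈ 7.8167)
(-19740 + 14121) + M = (-19740 + 14121) + 52002211/6652695 = -5619 + 52002211/6652695 = -37329490994/6652695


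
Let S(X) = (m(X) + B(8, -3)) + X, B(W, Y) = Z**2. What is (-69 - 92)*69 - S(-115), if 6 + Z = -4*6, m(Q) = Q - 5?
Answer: -11774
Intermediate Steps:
m(Q) = -5 + Q
Z = -30 (Z = -6 - 4*6 = -6 - 24 = -30)
B(W, Y) = 900 (B(W, Y) = (-30)**2 = 900)
S(X) = 895 + 2*X (S(X) = ((-5 + X) + 900) + X = (895 + X) + X = 895 + 2*X)
(-69 - 92)*69 - S(-115) = (-69 - 92)*69 - (895 + 2*(-115)) = -161*69 - (895 - 230) = -11109 - 1*665 = -11109 - 665 = -11774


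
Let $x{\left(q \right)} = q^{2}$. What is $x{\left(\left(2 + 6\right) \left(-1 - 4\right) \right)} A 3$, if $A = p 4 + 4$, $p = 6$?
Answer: $134400$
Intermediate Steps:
$A = 28$ ($A = 6 \cdot 4 + 4 = 24 + 4 = 28$)
$x{\left(\left(2 + 6\right) \left(-1 - 4\right) \right)} A 3 = \left(\left(2 + 6\right) \left(-1 - 4\right)\right)^{2} \cdot 28 \cdot 3 = \left(8 \left(-5\right)\right)^{2} \cdot 28 \cdot 3 = \left(-40\right)^{2} \cdot 28 \cdot 3 = 1600 \cdot 28 \cdot 3 = 44800 \cdot 3 = 134400$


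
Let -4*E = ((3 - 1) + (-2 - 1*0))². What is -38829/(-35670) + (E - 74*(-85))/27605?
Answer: 86415923/65644690 ≈ 1.3164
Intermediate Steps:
E = 0 (E = -((3 - 1) + (-2 - 1*0))²/4 = -(2 + (-2 + 0))²/4 = -(2 - 2)²/4 = -¼*0² = -¼*0 = 0)
-38829/(-35670) + (E - 74*(-85))/27605 = -38829/(-35670) + (0 - 74*(-85))/27605 = -38829*(-1/35670) + (0 + 6290)*(1/27605) = 12943/11890 + 6290*(1/27605) = 12943/11890 + 1258/5521 = 86415923/65644690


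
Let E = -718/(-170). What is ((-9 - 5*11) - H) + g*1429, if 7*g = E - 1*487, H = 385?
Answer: -58907599/595 ≈ -99004.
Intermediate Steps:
E = 359/85 (E = -718*(-1/170) = 359/85 ≈ 4.2235)
g = -41036/595 (g = (359/85 - 1*487)/7 = (359/85 - 487)/7 = (1/7)*(-41036/85) = -41036/595 ≈ -68.968)
((-9 - 5*11) - H) + g*1429 = ((-9 - 5*11) - 1*385) - 41036/595*1429 = ((-9 - 55) - 385) - 58640444/595 = (-64 - 385) - 58640444/595 = -449 - 58640444/595 = -58907599/595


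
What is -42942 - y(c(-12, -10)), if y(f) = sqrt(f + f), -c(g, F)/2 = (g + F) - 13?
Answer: -42942 - 2*sqrt(35) ≈ -42954.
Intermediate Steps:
c(g, F) = 26 - 2*F - 2*g (c(g, F) = -2*((g + F) - 13) = -2*((F + g) - 13) = -2*(-13 + F + g) = 26 - 2*F - 2*g)
y(f) = sqrt(2)*sqrt(f) (y(f) = sqrt(2*f) = sqrt(2)*sqrt(f))
-42942 - y(c(-12, -10)) = -42942 - sqrt(2)*sqrt(26 - 2*(-10) - 2*(-12)) = -42942 - sqrt(2)*sqrt(26 + 20 + 24) = -42942 - sqrt(2)*sqrt(70) = -42942 - 2*sqrt(35)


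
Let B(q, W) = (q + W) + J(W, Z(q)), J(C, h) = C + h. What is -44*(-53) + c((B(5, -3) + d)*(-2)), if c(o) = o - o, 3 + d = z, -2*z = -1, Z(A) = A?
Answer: 2332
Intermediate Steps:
z = ½ (z = -½*(-1) = ½ ≈ 0.50000)
d = -5/2 (d = -3 + ½ = -5/2 ≈ -2.5000)
B(q, W) = 2*W + 2*q (B(q, W) = (q + W) + (W + q) = (W + q) + (W + q) = 2*W + 2*q)
c(o) = 0
-44*(-53) + c((B(5, -3) + d)*(-2)) = -44*(-53) + 0 = 2332 + 0 = 2332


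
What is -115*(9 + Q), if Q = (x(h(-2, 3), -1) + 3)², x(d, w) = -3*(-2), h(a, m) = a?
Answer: -10350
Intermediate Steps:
x(d, w) = 6
Q = 81 (Q = (6 + 3)² = 9² = 81)
-115*(9 + Q) = -115*(9 + 81) = -115*90 = -10350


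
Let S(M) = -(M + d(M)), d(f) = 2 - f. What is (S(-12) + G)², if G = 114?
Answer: 12544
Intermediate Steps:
S(M) = -2 (S(M) = -(M + (2 - M)) = -1*2 = -2)
(S(-12) + G)² = (-2 + 114)² = 112² = 12544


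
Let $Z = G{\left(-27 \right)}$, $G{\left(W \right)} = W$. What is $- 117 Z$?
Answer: $3159$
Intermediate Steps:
$Z = -27$
$- 117 Z = \left(-117\right) \left(-27\right) = 3159$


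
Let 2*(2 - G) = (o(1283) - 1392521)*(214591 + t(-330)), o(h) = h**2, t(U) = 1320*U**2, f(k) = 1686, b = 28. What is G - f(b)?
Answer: -18252153139028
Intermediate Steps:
G = -18252153137342 (G = 2 - (1283**2 - 1392521)*(214591 + 1320*(-330)**2)/2 = 2 - (1646089 - 1392521)*(214591 + 1320*108900)/2 = 2 - 126784*(214591 + 143748000) = 2 - 126784*143962591 = 2 - 1/2*36504306274688 = 2 - 18252153137344 = -18252153137342)
G - f(b) = -18252153137342 - 1*1686 = -18252153137342 - 1686 = -18252153139028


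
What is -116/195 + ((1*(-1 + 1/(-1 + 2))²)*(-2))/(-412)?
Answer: -116/195 ≈ -0.59487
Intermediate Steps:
-116/195 + ((1*(-1 + 1/(-1 + 2))²)*(-2))/(-412) = -116*1/195 + ((1*(-1 + 1/1)²)*(-2))*(-1/412) = -116/195 + ((1*(-1 + 1)²)*(-2))*(-1/412) = -116/195 + ((1*0²)*(-2))*(-1/412) = -116/195 + ((1*0)*(-2))*(-1/412) = -116/195 + (0*(-2))*(-1/412) = -116/195 + 0*(-1/412) = -116/195 + 0 = -116/195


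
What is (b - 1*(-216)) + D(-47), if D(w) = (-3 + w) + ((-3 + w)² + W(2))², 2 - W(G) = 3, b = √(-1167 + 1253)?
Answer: 6245167 + √86 ≈ 6.2452e+6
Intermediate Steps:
b = √86 ≈ 9.2736
W(G) = -1 (W(G) = 2 - 1*3 = 2 - 3 = -1)
D(w) = -3 + w + (-1 + (-3 + w)²)² (D(w) = (-3 + w) + ((-3 + w)² - 1)² = (-3 + w) + (-1 + (-3 + w)²)² = -3 + w + (-1 + (-3 + w)²)²)
(b - 1*(-216)) + D(-47) = (√86 - 1*(-216)) + (-3 - 47 + (-1 + (-3 - 47)²)²) = (√86 + 216) + (-3 - 47 + (-1 + (-50)²)²) = (216 + √86) + (-3 - 47 + (-1 + 2500)²) = (216 + √86) + (-3 - 47 + 2499²) = (216 + √86) + (-3 - 47 + 6245001) = (216 + √86) + 6244951 = 6245167 + √86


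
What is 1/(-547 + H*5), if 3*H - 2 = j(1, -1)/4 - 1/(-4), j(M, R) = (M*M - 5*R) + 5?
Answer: -3/1616 ≈ -0.0018564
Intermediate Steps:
j(M, R) = 5 + M² - 5*R (j(M, R) = (M² - 5*R) + 5 = 5 + M² - 5*R)
H = 5/3 (H = ⅔ + ((5 + 1² - 5*(-1))/4 - 1/(-4))/3 = ⅔ + ((5 + 1 + 5)*(¼) - 1*(-¼))/3 = ⅔ + (11*(¼) + ¼)/3 = ⅔ + (11/4 + ¼)/3 = ⅔ + (⅓)*3 = ⅔ + 1 = 5/3 ≈ 1.6667)
1/(-547 + H*5) = 1/(-547 + (5/3)*5) = 1/(-547 + 25/3) = 1/(-1616/3) = -3/1616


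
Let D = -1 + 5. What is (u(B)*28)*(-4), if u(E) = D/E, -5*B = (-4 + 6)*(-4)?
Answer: -280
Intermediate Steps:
D = 4
B = 8/5 (B = -(-4 + 6)*(-4)/5 = -2*(-4)/5 = -⅕*(-8) = 8/5 ≈ 1.6000)
u(E) = 4/E
(u(B)*28)*(-4) = ((4/(8/5))*28)*(-4) = ((4*(5/8))*28)*(-4) = ((5/2)*28)*(-4) = 70*(-4) = -280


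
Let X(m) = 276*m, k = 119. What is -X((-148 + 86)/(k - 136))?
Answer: -17112/17 ≈ -1006.6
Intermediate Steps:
-X((-148 + 86)/(k - 136)) = -276*(-148 + 86)/(119 - 136) = -276*(-62/(-17)) = -276*(-62*(-1/17)) = -276*62/17 = -1*17112/17 = -17112/17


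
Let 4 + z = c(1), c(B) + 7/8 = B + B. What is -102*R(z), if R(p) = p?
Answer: 1173/4 ≈ 293.25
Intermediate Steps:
c(B) = -7/8 + 2*B (c(B) = -7/8 + (B + B) = -7/8 + 2*B)
z = -23/8 (z = -4 + (-7/8 + 2*1) = -4 + (-7/8 + 2) = -4 + 9/8 = -23/8 ≈ -2.8750)
-102*R(z) = -102*(-23/8) = 1173/4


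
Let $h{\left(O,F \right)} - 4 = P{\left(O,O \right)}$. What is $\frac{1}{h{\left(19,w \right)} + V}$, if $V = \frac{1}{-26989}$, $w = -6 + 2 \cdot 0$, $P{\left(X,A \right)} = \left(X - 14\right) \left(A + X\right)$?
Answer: $\frac{26989}{5235865} \approx 0.0051546$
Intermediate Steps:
$P{\left(X,A \right)} = \left(-14 + X\right) \left(A + X\right)$
$w = -6$ ($w = -6 + 0 = -6$)
$h{\left(O,F \right)} = 4 - 28 O + 2 O^{2}$ ($h{\left(O,F \right)} = 4 + \left(O^{2} - 14 O - 14 O + O O\right) = 4 + \left(O^{2} - 14 O - 14 O + O^{2}\right) = 4 + \left(- 28 O + 2 O^{2}\right) = 4 - 28 O + 2 O^{2}$)
$V = - \frac{1}{26989} \approx -3.7052 \cdot 10^{-5}$
$\frac{1}{h{\left(19,w \right)} + V} = \frac{1}{\left(4 - 532 + 2 \cdot 19^{2}\right) - \frac{1}{26989}} = \frac{1}{\left(4 - 532 + 2 \cdot 361\right) - \frac{1}{26989}} = \frac{1}{\left(4 - 532 + 722\right) - \frac{1}{26989}} = \frac{1}{194 - \frac{1}{26989}} = \frac{1}{\frac{5235865}{26989}} = \frac{26989}{5235865}$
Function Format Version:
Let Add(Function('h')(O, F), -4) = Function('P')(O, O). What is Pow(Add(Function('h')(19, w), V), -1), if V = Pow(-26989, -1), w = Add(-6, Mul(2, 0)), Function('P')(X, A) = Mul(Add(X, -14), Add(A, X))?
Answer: Rational(26989, 5235865) ≈ 0.0051546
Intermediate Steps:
Function('P')(X, A) = Mul(Add(-14, X), Add(A, X))
w = -6 (w = Add(-6, 0) = -6)
Function('h')(O, F) = Add(4, Mul(-28, O), Mul(2, Pow(O, 2))) (Function('h')(O, F) = Add(4, Add(Pow(O, 2), Mul(-14, O), Mul(-14, O), Mul(O, O))) = Add(4, Add(Pow(O, 2), Mul(-14, O), Mul(-14, O), Pow(O, 2))) = Add(4, Add(Mul(-28, O), Mul(2, Pow(O, 2)))) = Add(4, Mul(-28, O), Mul(2, Pow(O, 2))))
V = Rational(-1, 26989) ≈ -3.7052e-5
Pow(Add(Function('h')(19, w), V), -1) = Pow(Add(Add(4, Mul(-28, 19), Mul(2, Pow(19, 2))), Rational(-1, 26989)), -1) = Pow(Add(Add(4, -532, Mul(2, 361)), Rational(-1, 26989)), -1) = Pow(Add(Add(4, -532, 722), Rational(-1, 26989)), -1) = Pow(Add(194, Rational(-1, 26989)), -1) = Pow(Rational(5235865, 26989), -1) = Rational(26989, 5235865)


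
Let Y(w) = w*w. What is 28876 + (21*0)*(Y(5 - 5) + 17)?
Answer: 28876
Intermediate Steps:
Y(w) = w²
28876 + (21*0)*(Y(5 - 5) + 17) = 28876 + (21*0)*((5 - 5)² + 17) = 28876 + 0*(0² + 17) = 28876 + 0*(0 + 17) = 28876 + 0*17 = 28876 + 0 = 28876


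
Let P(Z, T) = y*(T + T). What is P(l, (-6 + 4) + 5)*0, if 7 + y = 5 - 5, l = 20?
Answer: 0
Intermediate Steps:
y = -7 (y = -7 + (5 - 5) = -7 + 0 = -7)
P(Z, T) = -14*T (P(Z, T) = -7*(T + T) = -14*T)
P(l, (-6 + 4) + 5)*0 = -14*((-6 + 4) + 5)*0 = -14*(-2 + 5)*0 = -14*3*0 = -42*0 = 0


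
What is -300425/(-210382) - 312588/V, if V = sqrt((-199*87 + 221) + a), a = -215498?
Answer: 300425/210382 + 52098*I*sqrt(232590)/38765 ≈ 1.428 + 648.15*I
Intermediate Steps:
V = I*sqrt(232590) (V = sqrt((-199*87 + 221) - 215498) = sqrt((-17313 + 221) - 215498) = sqrt(-17092 - 215498) = sqrt(-232590) = I*sqrt(232590) ≈ 482.28*I)
-300425/(-210382) - 312588/V = -300425/(-210382) - 312588*(-I*sqrt(232590)/232590) = -300425*(-1/210382) - (-52098)*I*sqrt(232590)/38765 = 300425/210382 + 52098*I*sqrt(232590)/38765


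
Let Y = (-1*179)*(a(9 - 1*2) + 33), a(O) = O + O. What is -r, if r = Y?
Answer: 8413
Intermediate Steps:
a(O) = 2*O
Y = -8413 (Y = (-1*179)*(2*(9 - 1*2) + 33) = -179*(2*(9 - 2) + 33) = -179*(2*7 + 33) = -179*(14 + 33) = -179*47 = -8413)
r = -8413
-r = -1*(-8413) = 8413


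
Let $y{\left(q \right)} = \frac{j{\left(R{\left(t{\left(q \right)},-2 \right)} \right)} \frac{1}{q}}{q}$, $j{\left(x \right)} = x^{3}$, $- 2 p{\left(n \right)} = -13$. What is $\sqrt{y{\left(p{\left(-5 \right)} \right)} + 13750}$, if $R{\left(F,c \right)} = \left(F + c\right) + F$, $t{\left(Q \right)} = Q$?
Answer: $\frac{9 \sqrt{28754}}{13} \approx 117.39$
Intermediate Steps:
$p{\left(n \right)} = \frac{13}{2}$ ($p{\left(n \right)} = \left(- \frac{1}{2}\right) \left(-13\right) = \frac{13}{2}$)
$R{\left(F,c \right)} = c + 2 F$
$y{\left(q \right)} = \frac{\left(-2 + 2 q\right)^{3}}{q^{2}}$ ($y{\left(q \right)} = \frac{\left(-2 + 2 q\right)^{3} \frac{1}{q}}{q} = \frac{\frac{1}{q} \left(-2 + 2 q\right)^{3}}{q} = \frac{\left(-2 + 2 q\right)^{3}}{q^{2}}$)
$\sqrt{y{\left(p{\left(-5 \right)} \right)} + 13750} = \sqrt{\frac{8 \left(-1 + \frac{13}{2}\right)^{3}}{\frac{169}{4}} + 13750} = \sqrt{8 \cdot \frac{4}{169} \left(\frac{11}{2}\right)^{3} + 13750} = \sqrt{8 \cdot \frac{4}{169} \cdot \frac{1331}{8} + 13750} = \sqrt{\frac{5324}{169} + 13750} = \sqrt{\frac{2329074}{169}} = \frac{9 \sqrt{28754}}{13}$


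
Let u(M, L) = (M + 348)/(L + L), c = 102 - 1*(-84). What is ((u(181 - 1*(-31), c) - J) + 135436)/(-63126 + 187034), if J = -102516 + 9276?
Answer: 5316752/2880861 ≈ 1.8455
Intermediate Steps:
J = -93240
c = 186 (c = 102 + 84 = 186)
u(M, L) = (348 + M)/(2*L) (u(M, L) = (348 + M)/((2*L)) = (348 + M)*(1/(2*L)) = (348 + M)/(2*L))
((u(181 - 1*(-31), c) - J) + 135436)/(-63126 + 187034) = (((1/2)*(348 + (181 - 1*(-31)))/186 - 1*(-93240)) + 135436)/(-63126 + 187034) = (((1/2)*(1/186)*(348 + (181 + 31)) + 93240) + 135436)/123908 = (((1/2)*(1/186)*(348 + 212) + 93240) + 135436)*(1/123908) = (((1/2)*(1/186)*560 + 93240) + 135436)*(1/123908) = ((140/93 + 93240) + 135436)*(1/123908) = (8671460/93 + 135436)*(1/123908) = (21267008/93)*(1/123908) = 5316752/2880861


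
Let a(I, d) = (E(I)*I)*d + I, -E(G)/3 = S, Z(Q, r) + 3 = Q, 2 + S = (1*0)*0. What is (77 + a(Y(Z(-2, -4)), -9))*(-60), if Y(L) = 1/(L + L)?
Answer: -4938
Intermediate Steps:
S = -2 (S = -2 + (1*0)*0 = -2 + 0*0 = -2 + 0 = -2)
Z(Q, r) = -3 + Q
E(G) = 6 (E(G) = -3*(-2) = 6)
Y(L) = 1/(2*L)
a(I, d) = I + 6*I*d (a(I, d) = (6*I)*d + I = 6*I*d + I = I + 6*I*d)
(77 + a(Y(Z(-2, -4)), -9))*(-60) = (77 + (1/(2*(-3 - 2)))*(1 + 6*(-9)))*(-60) = (77 + ((1/2)/(-5))*(1 - 54))*(-60) = (77 + ((1/2)*(-1/5))*(-53))*(-60) = (77 - 1/10*(-53))*(-60) = (77 + 53/10)*(-60) = (823/10)*(-60) = -4938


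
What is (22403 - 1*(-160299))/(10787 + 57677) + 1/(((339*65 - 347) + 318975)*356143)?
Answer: 11083136580379191/4153188595837688 ≈ 2.6686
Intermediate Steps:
(22403 - 1*(-160299))/(10787 + 57677) + 1/(((339*65 - 347) + 318975)*356143) = (22403 + 160299)/68464 + (1/356143)/((22035 - 347) + 318975) = 182702*(1/68464) + (1/356143)/(21688 + 318975) = 91351/34232 + (1/356143)/340663 = 91351/34232 + (1/340663)*(1/356143) = 91351/34232 + 1/121324742809 = 11083136580379191/4153188595837688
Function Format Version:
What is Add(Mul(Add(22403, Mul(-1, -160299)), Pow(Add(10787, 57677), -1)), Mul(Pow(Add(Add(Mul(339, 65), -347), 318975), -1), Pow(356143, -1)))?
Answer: Rational(11083136580379191, 4153188595837688) ≈ 2.6686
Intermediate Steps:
Add(Mul(Add(22403, Mul(-1, -160299)), Pow(Add(10787, 57677), -1)), Mul(Pow(Add(Add(Mul(339, 65), -347), 318975), -1), Pow(356143, -1))) = Add(Mul(Add(22403, 160299), Pow(68464, -1)), Mul(Pow(Add(Add(22035, -347), 318975), -1), Rational(1, 356143))) = Add(Mul(182702, Rational(1, 68464)), Mul(Pow(Add(21688, 318975), -1), Rational(1, 356143))) = Add(Rational(91351, 34232), Mul(Pow(340663, -1), Rational(1, 356143))) = Add(Rational(91351, 34232), Mul(Rational(1, 340663), Rational(1, 356143))) = Add(Rational(91351, 34232), Rational(1, 121324742809)) = Rational(11083136580379191, 4153188595837688)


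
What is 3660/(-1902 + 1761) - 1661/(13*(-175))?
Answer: -2697433/106925 ≈ -25.227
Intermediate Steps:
3660/(-1902 + 1761) - 1661/(13*(-175)) = 3660/(-141) - 1661/(-2275) = 3660*(-1/141) - 1661*(-1/2275) = -1220/47 + 1661/2275 = -2697433/106925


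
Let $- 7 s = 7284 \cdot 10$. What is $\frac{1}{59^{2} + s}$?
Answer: $- \frac{7}{48473} \approx -0.00014441$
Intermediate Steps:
$s = - \frac{72840}{7}$ ($s = - \frac{7284 \cdot 10}{7} = \left(- \frac{1}{7}\right) 72840 = - \frac{72840}{7} \approx -10406.0$)
$\frac{1}{59^{2} + s} = \frac{1}{59^{2} - \frac{72840}{7}} = \frac{1}{3481 - \frac{72840}{7}} = \frac{1}{- \frac{48473}{7}} = - \frac{7}{48473}$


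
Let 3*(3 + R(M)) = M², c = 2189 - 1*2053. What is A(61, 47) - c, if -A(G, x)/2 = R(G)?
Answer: -7832/3 ≈ -2610.7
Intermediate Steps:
c = 136 (c = 2189 - 2053 = 136)
R(M) = -3 + M²/3
A(G, x) = 6 - 2*G²/3 (A(G, x) = -2*(-3 + G²/3) = 6 - 2*G²/3)
A(61, 47) - c = (6 - ⅔*61²) - 1*136 = (6 - ⅔*3721) - 136 = (6 - 7442/3) - 136 = -7424/3 - 136 = -7832/3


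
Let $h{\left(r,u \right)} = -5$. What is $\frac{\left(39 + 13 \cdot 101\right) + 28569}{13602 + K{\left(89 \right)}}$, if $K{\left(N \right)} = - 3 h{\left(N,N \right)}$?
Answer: $\frac{29921}{13617} \approx 2.1973$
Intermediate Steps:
$K{\left(N \right)} = 15$ ($K{\left(N \right)} = \left(-3\right) \left(-5\right) = 15$)
$\frac{\left(39 + 13 \cdot 101\right) + 28569}{13602 + K{\left(89 \right)}} = \frac{\left(39 + 13 \cdot 101\right) + 28569}{13602 + 15} = \frac{\left(39 + 1313\right) + 28569}{13617} = \left(1352 + 28569\right) \frac{1}{13617} = 29921 \cdot \frac{1}{13617} = \frac{29921}{13617}$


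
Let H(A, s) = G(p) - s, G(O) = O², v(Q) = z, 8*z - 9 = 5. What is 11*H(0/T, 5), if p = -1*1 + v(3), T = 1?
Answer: -781/16 ≈ -48.813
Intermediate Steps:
z = 7/4 (z = 9/8 + (⅛)*5 = 9/8 + 5/8 = 7/4 ≈ 1.7500)
v(Q) = 7/4
p = ¾ (p = -1*1 + 7/4 = -1 + 7/4 = ¾ ≈ 0.75000)
H(A, s) = 9/16 - s (H(A, s) = (¾)² - s = 9/16 - s)
11*H(0/T, 5) = 11*(9/16 - 1*5) = 11*(9/16 - 5) = 11*(-71/16) = -781/16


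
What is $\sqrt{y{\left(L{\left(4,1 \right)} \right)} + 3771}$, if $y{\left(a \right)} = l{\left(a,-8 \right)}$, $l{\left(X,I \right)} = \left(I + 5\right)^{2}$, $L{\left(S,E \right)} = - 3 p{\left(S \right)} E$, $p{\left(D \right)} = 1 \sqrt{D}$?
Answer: $6 \sqrt{105} \approx 61.482$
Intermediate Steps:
$p{\left(D \right)} = \sqrt{D}$
$L{\left(S,E \right)} = - 3 E \sqrt{S}$ ($L{\left(S,E \right)} = - 3 \sqrt{S} E = - 3 E \sqrt{S}$)
$l{\left(X,I \right)} = \left(5 + I\right)^{2}$
$y{\left(a \right)} = 9$ ($y{\left(a \right)} = \left(5 - 8\right)^{2} = \left(-3\right)^{2} = 9$)
$\sqrt{y{\left(L{\left(4,1 \right)} \right)} + 3771} = \sqrt{9 + 3771} = \sqrt{3780} = 6 \sqrt{105}$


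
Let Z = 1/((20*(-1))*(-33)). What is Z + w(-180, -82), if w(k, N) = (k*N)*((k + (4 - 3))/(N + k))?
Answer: 871873331/86460 ≈ 10084.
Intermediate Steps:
w(k, N) = N*k*(1 + k)/(N + k) (w(k, N) = (N*k)*((k + 1)/(N + k)) = (N*k)*((1 + k)/(N + k)) = N*k*(1 + k)/(N + k))
Z = 1/660 (Z = 1/(-20*(-33)) = 1/660 ≈ 0.0015152)
Z + w(-180, -82) = 1/660 - 82*(-180)*(1 - 180)/(-82 - 180) = 1/660 - 82*(-180)*(-179)/(-262) = 1/660 - 82*(-180)*(-1/262)*(-179) = 1/660 + 1321020/131 = 871873331/86460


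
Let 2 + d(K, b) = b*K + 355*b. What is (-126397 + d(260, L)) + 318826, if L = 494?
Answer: 496237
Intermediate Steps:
d(K, b) = -2 + 355*b + K*b (d(K, b) = -2 + (b*K + 355*b) = -2 + (K*b + 355*b) = -2 + (355*b + K*b) = -2 + 355*b + K*b)
(-126397 + d(260, L)) + 318826 = (-126397 + (-2 + 355*494 + 260*494)) + 318826 = (-126397 + (-2 + 175370 + 128440)) + 318826 = (-126397 + 303808) + 318826 = 177411 + 318826 = 496237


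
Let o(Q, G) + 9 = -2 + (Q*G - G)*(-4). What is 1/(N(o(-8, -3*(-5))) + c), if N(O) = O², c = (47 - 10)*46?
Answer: 1/281543 ≈ 3.5519e-6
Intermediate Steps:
c = 1702 (c = 37*46 = 1702)
o(Q, G) = -11 + 4*G - 4*G*Q (o(Q, G) = -9 + (-2 + (Q*G - G)*(-4)) = -9 + (-2 + (G*Q - G)*(-4)) = -9 + (-2 + (-G + G*Q)*(-4)) = -9 + (-2 + (4*G - 4*G*Q)) = -9 + (-2 + 4*G - 4*G*Q) = -11 + 4*G - 4*G*Q)
1/(N(o(-8, -3*(-5))) + c) = 1/((-11 + 4*(-3*(-5)) - 4*(-3*(-5))*(-8))² + 1702) = 1/((-11 + 4*15 - 4*15*(-8))² + 1702) = 1/((-11 + 60 + 480)² + 1702) = 1/(529² + 1702) = 1/(279841 + 1702) = 1/281543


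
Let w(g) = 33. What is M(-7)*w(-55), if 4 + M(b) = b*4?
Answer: -1056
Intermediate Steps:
M(b) = -4 + 4*b (M(b) = -4 + b*4 = -4 + 4*b)
M(-7)*w(-55) = (-4 + 4*(-7))*33 = (-4 - 28)*33 = -32*33 = -1056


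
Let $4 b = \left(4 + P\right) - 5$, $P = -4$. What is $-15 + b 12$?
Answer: $-30$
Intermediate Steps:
$b = - \frac{5}{4}$ ($b = \frac{\left(4 - 4\right) - 5}{4} = \frac{0 - 5}{4} = \frac{1}{4} \left(-5\right) = - \frac{5}{4} \approx -1.25$)
$-15 + b 12 = -15 - 15 = -30$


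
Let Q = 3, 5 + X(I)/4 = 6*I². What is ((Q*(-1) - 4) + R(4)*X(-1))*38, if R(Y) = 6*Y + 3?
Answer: 3838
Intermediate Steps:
X(I) = -20 + 24*I² (X(I) = -20 + 4*(6*I²) = -20 + 24*I²)
R(Y) = 3 + 6*Y
((Q*(-1) - 4) + R(4)*X(-1))*38 = ((3*(-1) - 4) + (3 + 6*4)*(-20 + 24*(-1)²))*38 = ((-3 - 4) + (3 + 24)*(-20 + 24*1))*38 = (-7 + 27*(-20 + 24))*38 = (-7 + 27*4)*38 = (-7 + 108)*38 = 101*38 = 3838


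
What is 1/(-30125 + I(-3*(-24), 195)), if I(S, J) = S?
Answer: -1/30053 ≈ -3.3275e-5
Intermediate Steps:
1/(-30125 + I(-3*(-24), 195)) = 1/(-30125 - 3*(-24)) = 1/(-30125 + 72) = 1/(-30053) = -1/30053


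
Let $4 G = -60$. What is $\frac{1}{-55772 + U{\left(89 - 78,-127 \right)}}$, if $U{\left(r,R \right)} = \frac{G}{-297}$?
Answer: $- \frac{99}{5521423} \approx -1.793 \cdot 10^{-5}$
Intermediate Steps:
$G = -15$ ($G = \frac{1}{4} \left(-60\right) = -15$)
$U{\left(r,R \right)} = \frac{5}{99}$ ($U{\left(r,R \right)} = - \frac{15}{-297} = \left(-15\right) \left(- \frac{1}{297}\right) = \frac{5}{99}$)
$\frac{1}{-55772 + U{\left(89 - 78,-127 \right)}} = \frac{1}{-55772 + \frac{5}{99}} = \frac{1}{- \frac{5521423}{99}} = - \frac{99}{5521423}$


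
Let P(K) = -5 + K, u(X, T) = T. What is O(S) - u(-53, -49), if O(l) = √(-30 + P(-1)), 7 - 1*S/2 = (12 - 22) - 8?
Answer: 49 + 6*I ≈ 49.0 + 6.0*I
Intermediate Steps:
S = 50 (S = 14 - 2*((12 - 22) - 8) = 14 - 2*(-10 - 8) = 14 - 2*(-18) = 14 + 36 = 50)
O(l) = 6*I (O(l) = √(-30 + (-5 - 1)) = √(-30 - 6) = √(-36) = 6*I)
O(S) - u(-53, -49) = 6*I - 1*(-49) = 6*I + 49 = 49 + 6*I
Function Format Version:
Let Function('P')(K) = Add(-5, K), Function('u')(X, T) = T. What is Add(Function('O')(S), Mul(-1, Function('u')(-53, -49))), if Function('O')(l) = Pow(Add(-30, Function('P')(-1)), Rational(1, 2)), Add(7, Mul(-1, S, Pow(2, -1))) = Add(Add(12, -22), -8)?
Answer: Add(49, Mul(6, I)) ≈ Add(49.000, Mul(6.0000, I))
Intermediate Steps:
S = 50 (S = Add(14, Mul(-2, Add(Add(12, -22), -8))) = Add(14, Mul(-2, Add(-10, -8))) = Add(14, Mul(-2, -18)) = Add(14, 36) = 50)
Function('O')(l) = Mul(6, I) (Function('O')(l) = Pow(Add(-30, Add(-5, -1)), Rational(1, 2)) = Pow(Add(-30, -6), Rational(1, 2)) = Pow(-36, Rational(1, 2)) = Mul(6, I))
Add(Function('O')(S), Mul(-1, Function('u')(-53, -49))) = Add(Mul(6, I), Mul(-1, -49)) = Add(Mul(6, I), 49) = Add(49, Mul(6, I))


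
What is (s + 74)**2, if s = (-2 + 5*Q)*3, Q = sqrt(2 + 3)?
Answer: 5749 + 2040*sqrt(5) ≈ 10311.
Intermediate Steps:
Q = sqrt(5) ≈ 2.2361
s = -6 + 15*sqrt(5) (s = (-2 + 5*sqrt(5))*3 = -6 + 15*sqrt(5) ≈ 27.541)
(s + 74)**2 = ((-6 + 15*sqrt(5)) + 74)**2 = (68 + 15*sqrt(5))**2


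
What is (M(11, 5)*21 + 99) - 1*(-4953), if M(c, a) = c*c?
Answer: 7593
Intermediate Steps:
M(c, a) = c²
(M(11, 5)*21 + 99) - 1*(-4953) = (11²*21 + 99) - 1*(-4953) = (121*21 + 99) + 4953 = (2541 + 99) + 4953 = 2640 + 4953 = 7593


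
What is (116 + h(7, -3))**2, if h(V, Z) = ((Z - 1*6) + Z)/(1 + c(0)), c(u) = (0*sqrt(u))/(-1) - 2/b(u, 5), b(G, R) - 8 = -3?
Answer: 9216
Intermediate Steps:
b(G, R) = 5 (b(G, R) = 8 - 3 = 5)
c(u) = -2/5 (c(u) = (0*sqrt(u))/(-1) - 2/5 = 0*(-1) - 2*1/5 = 0 - 2/5 = -2/5)
h(V, Z) = -10 + 10*Z/3 (h(V, Z) = ((Z - 1*6) + Z)/(1 - 2/5) = ((Z - 6) + Z)/(3/5) = ((-6 + Z) + Z)*(5/3) = (-6 + 2*Z)*(5/3) = -10 + 10*Z/3)
(116 + h(7, -3))**2 = (116 + (-10 + (10/3)*(-3)))**2 = (116 + (-10 - 10))**2 = (116 - 20)**2 = 96**2 = 9216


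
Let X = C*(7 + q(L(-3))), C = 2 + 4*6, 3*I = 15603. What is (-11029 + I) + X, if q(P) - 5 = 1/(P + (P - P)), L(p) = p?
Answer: -16574/3 ≈ -5524.7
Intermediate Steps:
I = 5201 (I = (⅓)*15603 = 5201)
q(P) = 5 + 1/P (q(P) = 5 + 1/(P + (P - P)) = 5 + 1/(P + 0) = 5 + 1/P)
C = 26 (C = 2 + 24 = 26)
X = 910/3 (X = 26*(7 + (5 + 1/(-3))) = 26*(7 + (5 - ⅓)) = 26*(7 + 14/3) = 26*(35/3) = 910/3 ≈ 303.33)
(-11029 + I) + X = (-11029 + 5201) + 910/3 = -5828 + 910/3 = -16574/3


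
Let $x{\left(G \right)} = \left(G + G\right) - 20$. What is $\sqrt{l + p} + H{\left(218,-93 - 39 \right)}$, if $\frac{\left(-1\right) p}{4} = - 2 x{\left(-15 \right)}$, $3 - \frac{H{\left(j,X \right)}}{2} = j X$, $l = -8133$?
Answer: $57558 + i \sqrt{8533} \approx 57558.0 + 92.374 i$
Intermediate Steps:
$x{\left(G \right)} = -20 + 2 G$ ($x{\left(G \right)} = 2 G - 20 = -20 + 2 G$)
$H{\left(j,X \right)} = 6 - 2 X j$ ($H{\left(j,X \right)} = 6 - 2 j X = 6 - 2 X j$)
$p = -400$ ($p = - 4 \left(- 2 \left(-20 + 2 \left(-15\right)\right)\right) = - 4 \left(- 2 \left(-20 - 30\right)\right) = - 4 \left(\left(-2\right) \left(-50\right)\right) = \left(-4\right) 100 = -400$)
$\sqrt{l + p} + H{\left(218,-93 - 39 \right)} = \sqrt{-8133 - 400} - \left(-6 + 2 \left(-93 - 39\right) 218\right) = \sqrt{-8533} - \left(-6 - 57552\right) = i \sqrt{8533} + \left(6 + 57552\right) = i \sqrt{8533} + 57558 = 57558 + i \sqrt{8533}$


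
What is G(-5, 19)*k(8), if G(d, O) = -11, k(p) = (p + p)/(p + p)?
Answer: -11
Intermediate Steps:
k(p) = 1 (k(p) = (2*p)/((2*p)) = (2*p)*(1/(2*p)) = 1)
G(-5, 19)*k(8) = -11*1 = -11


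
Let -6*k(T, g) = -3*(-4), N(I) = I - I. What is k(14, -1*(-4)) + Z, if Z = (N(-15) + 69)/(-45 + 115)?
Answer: -71/70 ≈ -1.0143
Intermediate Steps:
N(I) = 0
Z = 69/70 (Z = (0 + 69)/(-45 + 115) = 69/70 ≈ 0.98571)
k(T, g) = -2 (k(T, g) = -(-1)*(-4)/2 = -⅙*12 = -2)
k(14, -1*(-4)) + Z = -2 + 69/70 = -71/70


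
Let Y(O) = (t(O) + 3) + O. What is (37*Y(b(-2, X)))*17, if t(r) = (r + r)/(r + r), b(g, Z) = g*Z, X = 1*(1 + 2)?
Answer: -1258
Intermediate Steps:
X = 3 (X = 1*3 = 3)
b(g, Z) = Z*g
t(r) = 1 (t(r) = (2*r)/((2*r)) = (2*r)*(1/(2*r)) = 1)
Y(O) = 4 + O (Y(O) = (1 + 3) + O = 4 + O)
(37*Y(b(-2, X)))*17 = (37*(4 + 3*(-2)))*17 = (37*(4 - 6))*17 = (37*(-2))*17 = -74*17 = -1258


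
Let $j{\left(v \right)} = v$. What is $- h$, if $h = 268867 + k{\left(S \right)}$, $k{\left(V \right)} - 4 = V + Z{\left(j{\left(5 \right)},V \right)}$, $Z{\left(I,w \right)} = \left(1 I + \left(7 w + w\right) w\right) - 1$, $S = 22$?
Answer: $-272769$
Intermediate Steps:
$Z{\left(I,w \right)} = -1 + I + 8 w^{2}$ ($Z{\left(I,w \right)} = \left(I + 8 w w\right) - 1 = \left(I + 8 w^{2}\right) - 1 = -1 + I + 8 w^{2}$)
$k{\left(V \right)} = 8 + V + 8 V^{2}$ ($k{\left(V \right)} = 4 + \left(V + \left(-1 + 5 + 8 V^{2}\right)\right) = 4 + \left(V + \left(4 + 8 V^{2}\right)\right) = 4 + \left(4 + V + 8 V^{2}\right) = 8 + V + 8 V^{2}$)
$h = 272769$ ($h = 268867 + \left(8 + 22 + 8 \cdot 22^{2}\right) = 268867 + \left(8 + 22 + 8 \cdot 484\right) = 268867 + \left(8 + 22 + 3872\right) = 268867 + 3902 = 272769$)
$- h = \left(-1\right) 272769 = -272769$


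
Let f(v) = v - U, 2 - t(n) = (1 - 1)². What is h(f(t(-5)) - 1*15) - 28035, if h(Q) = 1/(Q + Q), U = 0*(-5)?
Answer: -728911/26 ≈ -28035.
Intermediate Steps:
U = 0
t(n) = 2 (t(n) = 2 - (1 - 1)² = 2 - 1*0² = 2 - 1*0 = 2 + 0 = 2)
f(v) = v (f(v) = v - 1*0 = v + 0 = v)
h(Q) = 1/(2*Q)
h(f(t(-5)) - 1*15) - 28035 = 1/(2*(2 - 1*15)) - 28035 = 1/(2*(2 - 15)) - 28035 = (½)/(-13) - 28035 = (½)*(-1/13) - 28035 = -1/26 - 28035 = -728911/26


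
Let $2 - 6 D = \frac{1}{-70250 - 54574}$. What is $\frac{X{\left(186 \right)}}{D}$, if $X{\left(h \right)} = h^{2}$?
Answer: $\frac{25910466624}{249649} \approx 1.0379 \cdot 10^{5}$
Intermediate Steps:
$D = \frac{249649}{748944}$ ($D = \frac{1}{3} - \frac{1}{6 \left(-70250 - 54574\right)} = \frac{1}{3} - \frac{1}{6 \left(-124824\right)} = \frac{1}{3} - - \frac{1}{748944} = \frac{1}{3} + \frac{1}{748944} = \frac{249649}{748944} \approx 0.33333$)
$\frac{X{\left(186 \right)}}{D} = \frac{186^{2}}{\frac{249649}{748944}} = 34596 \cdot \frac{748944}{249649} = \frac{25910466624}{249649}$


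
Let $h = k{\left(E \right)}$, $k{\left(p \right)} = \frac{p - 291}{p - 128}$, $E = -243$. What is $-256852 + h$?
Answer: $- \frac{95291558}{371} \approx -2.5685 \cdot 10^{5}$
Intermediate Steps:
$k{\left(p \right)} = \frac{-291 + p}{-128 + p}$
$h = \frac{534}{371}$ ($h = \frac{-291 - 243}{-128 - 243} = \frac{1}{-371} \left(-534\right) = \left(- \frac{1}{371}\right) \left(-534\right) = \frac{534}{371} \approx 1.4394$)
$-256852 + h = -256852 + \frac{534}{371} = - \frac{95291558}{371}$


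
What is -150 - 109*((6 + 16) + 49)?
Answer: -7889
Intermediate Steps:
-150 - 109*((6 + 16) + 49) = -150 - 109*(22 + 49) = -150 - 109*71 = -150 - 7739 = -7889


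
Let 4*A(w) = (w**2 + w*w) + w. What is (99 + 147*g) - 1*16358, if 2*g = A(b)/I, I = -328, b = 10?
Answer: -21347243/1312 ≈ -16271.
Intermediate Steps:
A(w) = w**2/2 + w/4 (A(w) = ((w**2 + w*w) + w)/4 = ((w**2 + w**2) + w)/4 = (2*w**2 + w)/4 = (w + 2*w**2)/4 = w**2/2 + w/4)
g = -105/1312 (g = (((1/4)*10*(1 + 2*10))/(-328))/2 = (((1/4)*10*(1 + 20))*(-1/328))/2 = (((1/4)*10*21)*(-1/328))/2 = ((105/2)*(-1/328))/2 = (1/2)*(-105/656) = -105/1312 ≈ -0.080030)
(99 + 147*g) - 1*16358 = (99 + 147*(-105/1312)) - 1*16358 = (99 - 15435/1312) - 16358 = 114453/1312 - 16358 = -21347243/1312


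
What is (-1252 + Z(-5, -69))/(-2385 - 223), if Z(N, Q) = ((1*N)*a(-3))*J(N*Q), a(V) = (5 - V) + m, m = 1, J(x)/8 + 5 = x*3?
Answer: 93013/652 ≈ 142.66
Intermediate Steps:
J(x) = -40 + 24*x (J(x) = -40 + 8*(x*3) = -40 + 8*(3*x) = -40 + 24*x)
a(V) = 6 - V (a(V) = (5 - V) + 1 = 6 - V)
Z(N, Q) = 9*N*(-40 + 24*N*Q) (Z(N, Q) = ((1*N)*(6 - 1*(-3)))*(-40 + 24*(N*Q)) = (N*(6 + 3))*(-40 + 24*N*Q) = (N*9)*(-40 + 24*N*Q) = (9*N)*(-40 + 24*N*Q) = 9*N*(-40 + 24*N*Q))
(-1252 + Z(-5, -69))/(-2385 - 223) = (-1252 + 72*(-5)*(-5 + 3*(-5)*(-69)))/(-2385 - 223) = (-1252 + 72*(-5)*(-5 + 1035))/(-2608) = (-1252 + 72*(-5)*1030)*(-1/2608) = (-1252 - 370800)*(-1/2608) = -372052*(-1/2608) = 93013/652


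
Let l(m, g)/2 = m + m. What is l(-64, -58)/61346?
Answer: -128/30673 ≈ -0.0041730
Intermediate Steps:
l(m, g) = 4*m (l(m, g) = 2*(m + m) = 2*(2*m) = 4*m)
l(-64, -58)/61346 = (4*(-64))/61346 = -256*1/61346 = -128/30673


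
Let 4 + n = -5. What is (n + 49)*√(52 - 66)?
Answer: 40*I*√14 ≈ 149.67*I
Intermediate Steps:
n = -9 (n = -4 - 5 = -9)
(n + 49)*√(52 - 66) = (-9 + 49)*√(52 - 66) = 40*√(-14) = 40*(I*√14) = 40*I*√14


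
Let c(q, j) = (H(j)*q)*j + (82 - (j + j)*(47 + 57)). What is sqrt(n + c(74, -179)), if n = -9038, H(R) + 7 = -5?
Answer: 2*sqrt(46807) ≈ 432.70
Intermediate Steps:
H(R) = -12 (H(R) = -7 - 5 = -12)
c(q, j) = 82 - 208*j - 12*j*q (c(q, j) = (-12*q)*j + (82 - (j + j)*(47 + 57)) = -12*j*q + (82 - 2*j*104) = -12*j*q + (82 - 208*j) = 82 - 208*j - 12*j*q)
sqrt(n + c(74, -179)) = sqrt(-9038 + (82 - 208*(-179) - 12*(-179)*74)) = sqrt(-9038 + (82 + 37232 + 158952)) = sqrt(-9038 + 196266) = sqrt(187228) = 2*sqrt(46807)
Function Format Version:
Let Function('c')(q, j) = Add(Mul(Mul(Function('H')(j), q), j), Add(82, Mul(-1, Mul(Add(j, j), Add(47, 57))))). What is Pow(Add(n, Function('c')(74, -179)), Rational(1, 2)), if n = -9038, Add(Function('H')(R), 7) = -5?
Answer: Mul(2, Pow(46807, Rational(1, 2))) ≈ 432.70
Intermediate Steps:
Function('H')(R) = -12 (Function('H')(R) = Add(-7, -5) = -12)
Function('c')(q, j) = Add(82, Mul(-208, j), Mul(-12, j, q)) (Function('c')(q, j) = Add(Mul(Mul(-12, q), j), Add(82, Mul(-1, Mul(Add(j, j), Add(47, 57))))) = Add(Mul(-12, j, q), Add(82, Mul(-1, Mul(Mul(2, j), 104)))) = Add(Mul(-12, j, q), Add(82, Mul(-1, Mul(208, j)))) = Add(Mul(-12, j, q), Add(82, Mul(-208, j))) = Add(82, Mul(-208, j), Mul(-12, j, q)))
Pow(Add(n, Function('c')(74, -179)), Rational(1, 2)) = Pow(Add(-9038, Add(82, Mul(-208, -179), Mul(-12, -179, 74))), Rational(1, 2)) = Pow(Add(-9038, Add(82, 37232, 158952)), Rational(1, 2)) = Pow(Add(-9038, 196266), Rational(1, 2)) = Pow(187228, Rational(1, 2)) = Mul(2, Pow(46807, Rational(1, 2)))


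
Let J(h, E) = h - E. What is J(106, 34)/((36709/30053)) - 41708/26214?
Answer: 27595606826/481144863 ≈ 57.354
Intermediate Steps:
J(106, 34)/((36709/30053)) - 41708/26214 = (106 - 1*34)/((36709/30053)) - 41708/26214 = (106 - 34)/((36709*(1/30053))) - 41708*1/26214 = 72/(36709/30053) - 20854/13107 = 72*(30053/36709) - 20854/13107 = 2163816/36709 - 20854/13107 = 27595606826/481144863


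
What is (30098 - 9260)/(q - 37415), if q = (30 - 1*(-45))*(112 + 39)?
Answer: -10419/13045 ≈ -0.79870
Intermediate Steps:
q = 11325 (q = (30 + 45)*151 = 75*151 = 11325)
(30098 - 9260)/(q - 37415) = (30098 - 9260)/(11325 - 37415) = 20838/(-26090) = 20838*(-1/26090) = -10419/13045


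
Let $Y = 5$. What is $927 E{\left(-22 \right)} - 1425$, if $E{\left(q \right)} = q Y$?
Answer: $-103395$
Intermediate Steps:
$E{\left(q \right)} = 5 q$ ($E{\left(q \right)} = q 5 = 5 q$)
$927 E{\left(-22 \right)} - 1425 = 927 \cdot 5 \left(-22\right) - 1425 = 927 \left(-110\right) - 1425 = -101970 - 1425 = -103395$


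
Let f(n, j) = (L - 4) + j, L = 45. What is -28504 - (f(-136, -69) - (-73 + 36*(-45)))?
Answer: -30169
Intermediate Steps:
f(n, j) = 41 + j (f(n, j) = (45 - 4) + j = 41 + j)
-28504 - (f(-136, -69) - (-73 + 36*(-45))) = -28504 - ((41 - 69) - (-73 + 36*(-45))) = -28504 - (-28 - (-73 - 1620)) = -28504 - (-28 - 1*(-1693)) = -28504 - (-28 + 1693) = -28504 - 1*1665 = -28504 - 1665 = -30169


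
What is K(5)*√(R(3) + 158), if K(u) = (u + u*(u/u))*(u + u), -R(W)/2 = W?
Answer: 200*√38 ≈ 1232.9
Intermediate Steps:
R(W) = -2*W
K(u) = 4*u² (K(u) = (u + u*1)*(2*u) = (u + u)*(2*u) = (2*u)*(2*u) = 4*u²)
K(5)*√(R(3) + 158) = (4*5²)*√(-2*3 + 158) = (4*25)*√(-6 + 158) = 100*√152 = 100*(2*√38) = 200*√38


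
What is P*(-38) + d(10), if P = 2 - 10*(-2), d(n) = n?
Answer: -826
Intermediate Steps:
P = 22 (P = 2 + 20 = 22)
P*(-38) + d(10) = 22*(-38) + 10 = -836 + 10 = -826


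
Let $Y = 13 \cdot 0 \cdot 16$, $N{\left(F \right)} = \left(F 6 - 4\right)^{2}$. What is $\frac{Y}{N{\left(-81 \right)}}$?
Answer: $0$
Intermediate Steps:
$N{\left(F \right)} = \left(-4 + 6 F\right)^{2}$ ($N{\left(F \right)} = \left(6 F - 4\right)^{2} = \left(-4 + 6 F\right)^{2}$)
$Y = 0$ ($Y = 0 \cdot 16 = 0$)
$\frac{Y}{N{\left(-81 \right)}} = \frac{0}{4 \left(-2 + 3 \left(-81\right)\right)^{2}} = \frac{0}{4 \left(-2 - 243\right)^{2}} = \frac{0}{4 \left(-245\right)^{2}} = \frac{0}{4 \cdot 60025} = \frac{0}{240100} = 0 \cdot \frac{1}{240100} = 0$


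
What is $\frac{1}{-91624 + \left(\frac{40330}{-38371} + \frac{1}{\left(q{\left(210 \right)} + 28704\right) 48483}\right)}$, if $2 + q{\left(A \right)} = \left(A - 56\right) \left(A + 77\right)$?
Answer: $- \frac{135618872969700}{12426086159759285429} \approx -1.0914 \cdot 10^{-5}$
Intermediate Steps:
$q{\left(A \right)} = -2 + \left(-56 + A\right) \left(77 + A\right)$ ($q{\left(A \right)} = -2 + \left(A - 56\right) \left(A + 77\right) = -2 + \left(-56 + A\right) \left(77 + A\right)$)
$\frac{1}{-91624 + \left(\frac{40330}{-38371} + \frac{1}{\left(q{\left(210 \right)} + 28704\right) 48483}\right)} = \frac{1}{-91624 + \left(\frac{40330}{-38371} + \frac{1}{\left(\left(-4314 + 210^{2} + 21 \cdot 210\right) + 28704\right) 48483}\right)} = \frac{1}{-91624 + \left(40330 \left(- \frac{1}{38371}\right) + \frac{1}{\left(-4314 + 44100 + 4410\right) + 28704} \cdot \frac{1}{48483}\right)} = \frac{1}{-91624 - \left(\frac{40330}{38371} - \frac{1}{44196 + 28704} \cdot \frac{1}{48483}\right)} = \frac{1}{-91624 - \left(\frac{40330}{38371} - \frac{1}{72900} \cdot \frac{1}{48483}\right)} = \frac{1}{-91624 + \left(- \frac{40330}{38371} + \frac{1}{72900} \cdot \frac{1}{48483}\right)} = \frac{1}{-91624 + \left(- \frac{40330}{38371} + \frac{1}{3534410700}\right)} = \frac{1}{-91624 - \frac{142542783492629}{135618872969700}} = \frac{1}{- \frac{12426086159759285429}{135618872969700}} = - \frac{135618872969700}{12426086159759285429}$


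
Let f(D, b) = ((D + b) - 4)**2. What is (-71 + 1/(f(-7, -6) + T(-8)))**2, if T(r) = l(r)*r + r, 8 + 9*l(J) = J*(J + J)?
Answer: 1378636900/273529 ≈ 5040.2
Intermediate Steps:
f(D, b) = (-4 + D + b)**2
l(J) = -8/9 + 2*J**2/9 (l(J) = -8/9 + (J*(J + J))/9 = -8/9 + (J*(2*J))/9 = -8/9 + (2*J**2)/9 = -8/9 + 2*J**2/9)
T(r) = r + r*(-8/9 + 2*r**2/9) (T(r) = (-8/9 + 2*r**2/9)*r + r = r*(-8/9 + 2*r**2/9) + r = r + r*(-8/9 + 2*r**2/9))
(-71 + 1/(f(-7, -6) + T(-8)))**2 = (-71 + 1/((-4 - 7 - 6)**2 + (1/9)*(-8)*(1 + 2*(-8)**2)))**2 = (-71 + 1/((-17)**2 + (1/9)*(-8)*(1 + 2*64)))**2 = (-71 + 1/(289 + (1/9)*(-8)*(1 + 128)))**2 = (-71 + 1/(289 + (1/9)*(-8)*129))**2 = (-71 + 1/(289 - 344/3))**2 = (-71 + 1/(523/3))**2 = (-71 + 3/523)**2 = (-37130/523)**2 = 1378636900/273529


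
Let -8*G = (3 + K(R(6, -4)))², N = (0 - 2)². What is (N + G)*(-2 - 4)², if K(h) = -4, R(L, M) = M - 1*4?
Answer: 279/2 ≈ 139.50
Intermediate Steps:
R(L, M) = -4 + M (R(L, M) = M - 4 = -4 + M)
N = 4 (N = (-2)² = 4)
G = -⅛ (G = -(3 - 4)²/8 = -⅛*(-1)² = -⅛*1 = -⅛ ≈ -0.12500)
(N + G)*(-2 - 4)² = (4 - ⅛)*(-2 - 4)² = (31/8)*(-6)² = (31/8)*36 = 279/2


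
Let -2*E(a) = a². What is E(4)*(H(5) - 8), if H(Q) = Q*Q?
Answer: -136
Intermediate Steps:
E(a) = -a²/2
H(Q) = Q²
E(4)*(H(5) - 8) = (-½*4²)*(5² - 8) = (-½*16)*(25 - 8) = -8*17 = -136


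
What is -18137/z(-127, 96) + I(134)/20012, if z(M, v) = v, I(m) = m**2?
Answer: -90308467/480288 ≈ -188.03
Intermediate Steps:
-18137/z(-127, 96) + I(134)/20012 = -18137/96 + 134**2/20012 = -18137*1/96 + 17956*(1/20012) = -18137/96 + 4489/5003 = -90308467/480288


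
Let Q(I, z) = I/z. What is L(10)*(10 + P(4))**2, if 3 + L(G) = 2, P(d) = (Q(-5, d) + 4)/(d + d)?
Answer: -109561/1024 ≈ -106.99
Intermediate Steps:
P(d) = (4 - 5/d)/(2*d) (P(d) = (-5/d + 4)/(d + d) = (4 - 5/d)/((2*d)) = (4 - 5/d)*(1/(2*d)) = (4 - 5/d)/(2*d))
L(G) = -1 (L(G) = -3 + 2 = -1)
L(10)*(10 + P(4))**2 = -(10 + (1/2)*(-5 + 4*4)/4**2)**2 = -(10 + (1/2)*(1/16)*(-5 + 16))**2 = -(10 + (1/2)*(1/16)*11)**2 = -(10 + 11/32)**2 = -(331/32)**2 = -1*109561/1024 = -109561/1024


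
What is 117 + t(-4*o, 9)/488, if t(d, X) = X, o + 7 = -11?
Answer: 57105/488 ≈ 117.02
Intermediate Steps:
o = -18 (o = -7 - 11 = -18)
117 + t(-4*o, 9)/488 = 117 + 9/488 = 57105/488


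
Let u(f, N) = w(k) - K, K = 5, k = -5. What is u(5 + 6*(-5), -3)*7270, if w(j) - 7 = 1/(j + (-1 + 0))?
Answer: 39985/3 ≈ 13328.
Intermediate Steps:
w(j) = 7 + 1/(-1 + j) (w(j) = 7 + 1/(j + (-1 + 0)) = 7 + 1/(j - 1) = 7 + 1/(-1 + j))
u(f, N) = 11/6 (u(f, N) = (-6 + 7*(-5))/(-1 - 5) - 1*5 = (-6 - 35)/(-6) - 5 = -1/6*(-41) - 5 = 41/6 - 5 = 11/6)
u(5 + 6*(-5), -3)*7270 = (11/6)*7270 = 39985/3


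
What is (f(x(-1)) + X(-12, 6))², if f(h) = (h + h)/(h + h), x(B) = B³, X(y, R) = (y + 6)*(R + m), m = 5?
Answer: 4225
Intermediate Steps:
X(y, R) = (5 + R)*(6 + y) (X(y, R) = (y + 6)*(R + 5) = (6 + y)*(5 + R) = (5 + R)*(6 + y))
f(h) = 1 (f(h) = (2*h)/((2*h)) = (2*h)*(1/(2*h)) = 1)
(f(x(-1)) + X(-12, 6))² = (1 + (30 + 5*(-12) + 6*6 + 6*(-12)))² = (1 + (30 - 60 + 36 - 72))² = (1 - 66)² = (-65)² = 4225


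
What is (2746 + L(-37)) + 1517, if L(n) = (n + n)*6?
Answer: 3819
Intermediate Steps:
L(n) = 12*n (L(n) = (2*n)*6 = 12*n)
(2746 + L(-37)) + 1517 = (2746 + 12*(-37)) + 1517 = (2746 - 444) + 1517 = 2302 + 1517 = 3819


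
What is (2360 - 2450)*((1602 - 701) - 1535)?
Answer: 57060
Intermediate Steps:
(2360 - 2450)*((1602 - 701) - 1535) = -90*(901 - 1535) = -90*(-634) = 57060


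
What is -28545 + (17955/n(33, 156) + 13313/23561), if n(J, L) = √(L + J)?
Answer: -672535432/23561 + 285*√21 ≈ -27238.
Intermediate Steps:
n(J, L) = √(J + L)
-28545 + (17955/n(33, 156) + 13313/23561) = -28545 + (17955/(√(33 + 156)) + 13313/23561) = -28545 + (17955/(√189) + 13313*(1/23561)) = -28545 + (17955/((3*√21)) + 13313/23561) = -28545 + (17955*(√21/63) + 13313/23561) = -28545 + (285*√21 + 13313/23561) = -28545 + (13313/23561 + 285*√21) = -672535432/23561 + 285*√21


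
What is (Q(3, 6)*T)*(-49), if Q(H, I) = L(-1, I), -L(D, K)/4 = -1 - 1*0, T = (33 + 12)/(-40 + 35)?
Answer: 1764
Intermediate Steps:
T = -9 (T = 45/(-5) = 45*(-⅕) = -9)
L(D, K) = 4 (L(D, K) = -4*(-1 - 1*0) = -4*(-1 + 0) = -4*(-1) = 4)
Q(H, I) = 4
(Q(3, 6)*T)*(-49) = (4*(-9))*(-49) = -36*(-49) = 1764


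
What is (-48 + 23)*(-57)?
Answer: 1425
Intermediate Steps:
(-48 + 23)*(-57) = -25*(-57) = 1425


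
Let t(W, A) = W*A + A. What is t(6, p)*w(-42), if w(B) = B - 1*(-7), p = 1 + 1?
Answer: -490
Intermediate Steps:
p = 2
w(B) = 7 + B (w(B) = B + 7 = 7 + B)
t(W, A) = A + A*W (t(W, A) = A*W + A = A + A*W)
t(6, p)*w(-42) = (2*(1 + 6))*(7 - 42) = (2*7)*(-35) = 14*(-35) = -490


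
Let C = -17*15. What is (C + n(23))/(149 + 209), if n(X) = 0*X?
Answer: -255/358 ≈ -0.71229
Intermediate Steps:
n(X) = 0
C = -255
(C + n(23))/(149 + 209) = (-255 + 0)/(149 + 209) = -255/358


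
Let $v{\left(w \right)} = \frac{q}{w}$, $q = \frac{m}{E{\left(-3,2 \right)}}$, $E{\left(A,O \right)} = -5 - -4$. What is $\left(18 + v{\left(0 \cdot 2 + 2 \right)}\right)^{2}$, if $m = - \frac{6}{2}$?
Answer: $\frac{1521}{4} \approx 380.25$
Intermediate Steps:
$m = -3$ ($m = \left(-6\right) \frac{1}{2} = -3$)
$E{\left(A,O \right)} = -1$ ($E{\left(A,O \right)} = -5 + 4 = -1$)
$q = 3$ ($q = - \frac{3}{-1} = \left(-3\right) \left(-1\right) = 3$)
$v{\left(w \right)} = \frac{3}{w}$
$\left(18 + v{\left(0 \cdot 2 + 2 \right)}\right)^{2} = \left(18 + \frac{3}{0 \cdot 2 + 2}\right)^{2} = \left(18 + \frac{3}{0 + 2}\right)^{2} = \left(18 + \frac{3}{2}\right)^{2} = \left(\frac{39}{2}\right)^{2} = \frac{1521}{4}$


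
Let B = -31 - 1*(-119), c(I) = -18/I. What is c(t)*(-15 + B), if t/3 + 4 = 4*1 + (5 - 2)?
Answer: -146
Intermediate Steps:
t = 9 (t = -12 + 3*(4*1 + (5 - 2)) = -12 + 3*(4 + 3) = -12 + 3*7 = -12 + 21 = 9)
B = 88 (B = -31 + 119 = 88)
c(t)*(-15 + B) = (-18/9)*(-15 + 88) = -18*1/9*73 = -2*73 = -146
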